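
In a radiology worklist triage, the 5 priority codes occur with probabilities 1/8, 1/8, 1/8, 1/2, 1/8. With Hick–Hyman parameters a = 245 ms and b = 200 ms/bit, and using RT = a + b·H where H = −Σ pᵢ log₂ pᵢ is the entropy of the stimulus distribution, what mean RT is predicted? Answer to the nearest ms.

Each term −pᵢ log₂ pᵢ: 0.125·3 + 0.125·3 + 0.125·3 + 0.5·1 + 0.125·3; summed, H = 2.000 bits.
Mean RT = a + bH = 245 + 200·2.000 = 645.00 ms.

645 ms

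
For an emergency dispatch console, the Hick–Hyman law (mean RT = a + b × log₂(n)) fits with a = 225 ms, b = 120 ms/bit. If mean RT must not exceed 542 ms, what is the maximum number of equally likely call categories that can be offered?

Information budget: (542 − 225)/120 = 2.6417 bits, so n ≤ 2^2.6417 = 6.241 → at most 6.

6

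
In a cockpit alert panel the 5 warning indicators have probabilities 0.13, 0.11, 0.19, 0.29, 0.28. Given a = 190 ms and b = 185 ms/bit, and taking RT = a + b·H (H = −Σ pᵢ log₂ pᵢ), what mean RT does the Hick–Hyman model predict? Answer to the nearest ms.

601 ms

Entropy contributions −pᵢ log₂ pᵢ: 0.3826, 0.3503, 0.4552, 0.5179, 0.5142; sum H = 2.2203 bits.
RT = a + bH = 190 + 185·2.2203 = 600.75 ms.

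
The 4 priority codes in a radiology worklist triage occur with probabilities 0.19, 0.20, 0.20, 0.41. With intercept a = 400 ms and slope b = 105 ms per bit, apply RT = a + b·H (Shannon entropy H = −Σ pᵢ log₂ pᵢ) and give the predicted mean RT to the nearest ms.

601 ms

Entropy contributions −pᵢ log₂ pᵢ: 0.4552, 0.4644, 0.4644, 0.5274; sum H = 1.9114 bits.
RT = a + bH = 400 + 105·1.9114 = 600.70 ms.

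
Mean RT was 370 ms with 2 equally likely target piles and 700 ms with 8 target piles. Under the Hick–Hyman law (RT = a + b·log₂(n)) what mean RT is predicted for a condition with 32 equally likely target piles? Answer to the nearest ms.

Fit slope and intercept:
  b = (700 − 370) / (log₂ 8 − log₂ 2) = 330 / (3 − 1) = 165 ms/bit
  a = 370 − 165 × 1 = 205 ms
Then RT(32) = 205 + 165 × log₂ 32 = 205 + 165 × 5 ≈ 1030.000 ms.

1030 ms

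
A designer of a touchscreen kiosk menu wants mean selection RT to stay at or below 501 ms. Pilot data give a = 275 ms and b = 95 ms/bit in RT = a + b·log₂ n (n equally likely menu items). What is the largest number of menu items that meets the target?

Information budget: (501 − 275)/95 = 2.3789 bits, so n ≤ 2^2.3789 = 5.202 → at most 5.

5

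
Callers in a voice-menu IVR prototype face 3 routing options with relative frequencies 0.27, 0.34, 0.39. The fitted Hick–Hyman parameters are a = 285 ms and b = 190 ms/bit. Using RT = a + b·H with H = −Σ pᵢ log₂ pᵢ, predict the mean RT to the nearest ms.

583 ms

H = 0.27·log₂(1/0.27) + 0.34·log₂(1/0.34) + 0.39·log₂(1/0.39) = 1.5690 bits.
RT = 285 + 190 × 1.5690 = 583.11 ms.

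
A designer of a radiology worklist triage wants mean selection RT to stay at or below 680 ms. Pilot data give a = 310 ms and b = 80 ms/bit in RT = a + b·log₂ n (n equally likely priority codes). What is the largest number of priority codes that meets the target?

24

80·log₂ n ≤ 680 − 310 = 370, giving log₂ n ≤ 4.6250 and n ≤ 24.675. The largest whole number is 24.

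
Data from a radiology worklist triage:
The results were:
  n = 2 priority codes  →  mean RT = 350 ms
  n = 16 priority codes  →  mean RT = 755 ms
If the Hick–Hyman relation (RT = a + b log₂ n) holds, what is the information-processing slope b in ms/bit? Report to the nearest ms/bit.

Slope: b = (755 − 350) / (log₂ 16 − log₂ 2) = 405/3.0000 = 135 ms/bit.

135 ms/bit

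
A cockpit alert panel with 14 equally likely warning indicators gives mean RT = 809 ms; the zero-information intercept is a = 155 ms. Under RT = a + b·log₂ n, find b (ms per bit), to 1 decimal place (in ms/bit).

171.8 ms/bit

log₂(14) = 3.8074 bits.
b = (RT − a)/log₂ n = (809 − 155) / 3.8074 = 171.773 ms/bit.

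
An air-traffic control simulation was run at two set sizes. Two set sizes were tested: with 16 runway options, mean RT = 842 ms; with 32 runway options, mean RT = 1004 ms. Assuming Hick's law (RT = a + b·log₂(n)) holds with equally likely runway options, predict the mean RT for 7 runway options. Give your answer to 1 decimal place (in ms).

648.8 ms

With log₂ n on the abscissa the relation is linear; from the two conditions:
  b = (1004 − 842) / (log₂ 32 − log₂ 16) = 162 / (5 − 4) = 162.000 ms/bit
  a = 842 − 162.000 × 4 = 194.000 ms
Then RT(7) = 194.000 + 162.000 × log₂ 7 = 194.000 + 162.000 × 2.8074 ≈ 648.791 ms.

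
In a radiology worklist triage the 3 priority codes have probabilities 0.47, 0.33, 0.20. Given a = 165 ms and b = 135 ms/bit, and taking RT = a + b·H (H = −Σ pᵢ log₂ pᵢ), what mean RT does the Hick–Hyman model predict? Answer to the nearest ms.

H = 0.47·log₂(1/0.47) + 0.33·log₂(1/0.33) + 0.20·log₂(1/0.20) = 1.5042 bits.
RT = 165 + 135 × 1.5042 = 368.06 ms.

368 ms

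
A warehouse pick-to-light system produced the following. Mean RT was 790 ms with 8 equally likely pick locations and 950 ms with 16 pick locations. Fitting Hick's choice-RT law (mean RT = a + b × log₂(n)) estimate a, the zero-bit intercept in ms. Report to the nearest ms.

310 ms

Slope: b = (950 − 790) / (log₂ 16 − log₂ 8) = 160/1.0000 = 160 ms/bit.
Intercept: a = 790 − 160·log₂(8) = 310.000 ms.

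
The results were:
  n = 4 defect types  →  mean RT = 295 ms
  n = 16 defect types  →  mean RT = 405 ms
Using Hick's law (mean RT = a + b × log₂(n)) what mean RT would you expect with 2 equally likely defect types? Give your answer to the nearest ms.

Solve the two-equation system in a and b:
  b = (405 − 295) / (log₂ 16 − log₂ 4) = 110 / (4 − 2) = 55 ms/bit
  a = 295 − 55 × 2 = 185 ms
Then RT(2) = 185 + 55 × log₂ 2 = 185 + 55 × 1 ≈ 240.000 ms.

240 ms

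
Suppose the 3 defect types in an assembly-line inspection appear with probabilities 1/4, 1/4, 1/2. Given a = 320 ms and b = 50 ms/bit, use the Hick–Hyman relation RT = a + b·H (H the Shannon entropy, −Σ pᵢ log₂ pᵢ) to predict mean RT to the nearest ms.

395 ms

Each term −pᵢ log₂ pᵢ: 0.25·2 + 0.25·2 + 0.5·1; summed, H = 1.500 bits.
Mean RT = a + bH = 320 + 50·1.500 = 395.00 ms.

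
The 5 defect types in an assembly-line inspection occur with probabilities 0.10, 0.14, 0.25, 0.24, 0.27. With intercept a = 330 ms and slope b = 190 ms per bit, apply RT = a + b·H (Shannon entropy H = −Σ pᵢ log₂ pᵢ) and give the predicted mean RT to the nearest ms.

754 ms

H = 0.10·log₂(1/0.10) + 0.14·log₂(1/0.14) + 0.25·log₂(1/0.25) + 0.24·log₂(1/0.24) + 0.27·log₂(1/0.27) = 2.2335 bits.
RT = 330 + 190 × 2.2335 = 754.36 ms.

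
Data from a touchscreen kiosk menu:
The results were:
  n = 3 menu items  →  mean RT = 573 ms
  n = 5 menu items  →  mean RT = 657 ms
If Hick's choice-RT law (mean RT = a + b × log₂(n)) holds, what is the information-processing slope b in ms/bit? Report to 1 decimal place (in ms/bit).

114.0 ms/bit

Slope: b = (657 − 573) / (log₂ 5 − log₂ 3) = 84/0.7370 = 113.981 ms/bit.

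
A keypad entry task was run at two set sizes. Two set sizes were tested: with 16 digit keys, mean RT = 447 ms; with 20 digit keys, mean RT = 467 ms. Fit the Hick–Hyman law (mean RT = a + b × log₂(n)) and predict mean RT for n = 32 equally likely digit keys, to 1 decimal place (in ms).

RT is linear in log₂ n, so two points fix the line:
  b = (467 − 447) / (log₂ 20 − log₂ 16) = 20 / (4.3219 − 4) = 62.126 ms/bit
  a = 447 − 62.126 × 4 = 198.497 ms
Then RT(32) = 198.497 + 62.126 × log₂ 32 = 198.497 + 62.126 × 5 ≈ 509.126 ms.

509.1 ms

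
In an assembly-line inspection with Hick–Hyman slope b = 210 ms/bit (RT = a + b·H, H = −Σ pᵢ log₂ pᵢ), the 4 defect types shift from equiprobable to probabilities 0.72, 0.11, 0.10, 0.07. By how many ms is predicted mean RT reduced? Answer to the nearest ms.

149 ms

Equiprobable entropy H₀ = log₂ 4 = 2.0000 bits.
Skewed entropy H = −Σ pᵢ log₂ pᵢ = 1.2923 bits.
ΔRT = b·(H₀ − H) = 210 × 0.7077 = 148.62 ms.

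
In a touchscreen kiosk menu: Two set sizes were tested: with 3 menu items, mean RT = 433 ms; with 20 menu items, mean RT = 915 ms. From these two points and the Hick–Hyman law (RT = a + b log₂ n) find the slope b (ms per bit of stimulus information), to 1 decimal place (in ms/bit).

176.1 ms/bit

Slope: b = (915 − 433) / (log₂ 20 − log₂ 3) = 482/2.7370 = 176.107 ms/bit.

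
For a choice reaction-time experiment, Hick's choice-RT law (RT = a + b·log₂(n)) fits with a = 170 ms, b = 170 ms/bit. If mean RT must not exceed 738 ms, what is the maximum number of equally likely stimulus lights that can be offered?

170·log₂ n ≤ 738 − 170 = 568, giving log₂ n ≤ 3.3412 and n ≤ 10.134. The largest whole number is 10.

10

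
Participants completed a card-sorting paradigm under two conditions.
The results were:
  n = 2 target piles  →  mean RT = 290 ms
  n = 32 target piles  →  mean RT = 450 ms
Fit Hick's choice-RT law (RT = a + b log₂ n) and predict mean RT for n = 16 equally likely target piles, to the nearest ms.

410 ms

With log₂ n on the abscissa the relation is linear; from the two conditions:
  b = (450 − 290) / (log₂ 32 − log₂ 2) = 160 / (5 − 1) = 40 ms/bit
  a = 290 − 40 × 1 = 250 ms
Then RT(16) = 250 + 40 × log₂ 16 = 250 + 40 × 4 ≈ 410.000 ms.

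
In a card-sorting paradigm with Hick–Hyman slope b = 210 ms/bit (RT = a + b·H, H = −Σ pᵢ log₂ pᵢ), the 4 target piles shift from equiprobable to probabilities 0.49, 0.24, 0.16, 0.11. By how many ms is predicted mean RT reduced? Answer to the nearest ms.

48 ms

The RT saving is b·ΔH. Equiprobable H₀ = log₂(4) = 2.0000 bits; with the given probabilities H = 1.7717 bits.
b·(H₀ − H) = 210 × (2.0000 − 1.7717) = 47.94 ms.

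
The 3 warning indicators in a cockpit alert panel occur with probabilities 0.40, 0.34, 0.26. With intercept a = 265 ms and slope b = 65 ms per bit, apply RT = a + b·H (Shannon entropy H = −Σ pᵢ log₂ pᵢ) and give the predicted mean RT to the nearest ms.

H = 0.40·log₂(1/0.40) + 0.34·log₂(1/0.34) + 0.26·log₂(1/0.26) = 1.5632 bits.
RT = 265 + 65 × 1.5632 = 366.61 ms.

367 ms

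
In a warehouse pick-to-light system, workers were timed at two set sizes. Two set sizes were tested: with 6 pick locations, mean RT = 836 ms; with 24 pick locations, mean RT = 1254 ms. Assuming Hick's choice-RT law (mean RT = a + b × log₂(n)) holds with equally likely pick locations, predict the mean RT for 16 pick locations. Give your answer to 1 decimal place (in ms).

RT is linear in log₂ n, so two points fix the line:
  b = (1254 − 836) / (log₂ 24 − log₂ 6) = 418 / (4.5850 − 2.5850) = 209.000 ms/bit
  a = 836 − 209.000 × 2.5850 = 295.743 ms
Then RT(16) = 295.743 + 209.000 × log₂ 16 = 295.743 + 209.000 × 4 ≈ 1131.743 ms.

1131.7 ms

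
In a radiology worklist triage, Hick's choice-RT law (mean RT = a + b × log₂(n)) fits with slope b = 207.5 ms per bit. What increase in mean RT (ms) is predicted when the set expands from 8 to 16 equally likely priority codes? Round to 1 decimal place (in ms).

207.5 ms

ΔRT = (a + b log₂ n₂) − (a + b log₂ n₁) = b·(log₂ n₂ − log₂ n₁).
log₂(16) − log₂(8) = log₂(16/8) = log₂(2) = 1.
ΔRT = 207.5 × 1.0000 = 207.500 ms.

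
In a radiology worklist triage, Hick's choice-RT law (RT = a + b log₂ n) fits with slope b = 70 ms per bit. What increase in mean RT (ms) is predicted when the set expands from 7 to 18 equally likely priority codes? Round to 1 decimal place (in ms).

95.4 ms

Only the slope matters, since a is common to both: ΔRT = b·log₂(n₂/n₁).
log₂(18) − log₂(7) = 4.1699 − 2.8074 = 1.3626.
ΔRT = 70 × 1.3626 = 95.380 ms.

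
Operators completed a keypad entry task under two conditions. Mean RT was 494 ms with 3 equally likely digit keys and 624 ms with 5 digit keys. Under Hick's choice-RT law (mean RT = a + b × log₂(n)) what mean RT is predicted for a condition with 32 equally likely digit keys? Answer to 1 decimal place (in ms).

1096.4 ms

Fit slope and intercept:
  b = (624 − 494) / (log₂ 5 − log₂ 3) = 130 / (2.3219 − 1.5850) = 176.399 ms/bit
  a = 494 − 176.399 × 1.5850 = 214.414 ms
Then RT(32) = 214.414 + 176.399 × log₂ 32 = 214.414 + 176.399 × 5 ≈ 1096.409 ms.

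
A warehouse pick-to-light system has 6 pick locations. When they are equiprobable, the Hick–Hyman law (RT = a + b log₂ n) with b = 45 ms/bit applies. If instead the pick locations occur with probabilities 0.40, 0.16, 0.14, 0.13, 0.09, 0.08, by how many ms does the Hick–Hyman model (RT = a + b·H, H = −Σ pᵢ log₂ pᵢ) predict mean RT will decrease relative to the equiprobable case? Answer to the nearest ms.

11 ms

The RT saving is b·ΔH. Equiprobable H₀ = log₂(6) = 2.5850 bits; with the given probabilities H = 2.3357 bits.
b·(H₀ − H) = 45 × (2.5850 − 2.3357) = 11.22 ms.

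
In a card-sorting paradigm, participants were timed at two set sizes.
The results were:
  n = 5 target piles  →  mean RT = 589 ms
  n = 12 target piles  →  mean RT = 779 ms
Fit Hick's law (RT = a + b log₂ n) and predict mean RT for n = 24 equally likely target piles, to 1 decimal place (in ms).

With log₂ n on the abscissa the relation is linear; from the two conditions:
  b = (779 − 589) / (log₂ 12 − log₂ 5) = 190 / (3.5850 − 2.3219) = 150.431 ms/bit
  a = 589 − 150.431 × 2.3219 = 239.709 ms
Then RT(24) = 239.709 + 150.431 × log₂ 24 = 239.709 + 150.431 × 4.5850 ≈ 929.431 ms.

929.4 ms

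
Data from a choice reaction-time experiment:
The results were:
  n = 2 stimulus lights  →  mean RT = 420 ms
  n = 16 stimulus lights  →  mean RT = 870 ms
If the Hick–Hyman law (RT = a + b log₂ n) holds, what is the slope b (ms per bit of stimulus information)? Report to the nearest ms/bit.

150 ms/bit

b = (RT₂ − RT₁)/(log₂ n₂ − log₂ n₁) = (870 − 420)/(4 − 1) = 150 ms/bit.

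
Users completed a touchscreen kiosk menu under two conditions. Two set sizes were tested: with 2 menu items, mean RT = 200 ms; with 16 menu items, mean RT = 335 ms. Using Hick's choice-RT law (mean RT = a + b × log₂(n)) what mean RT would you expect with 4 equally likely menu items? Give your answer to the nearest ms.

Fit slope and intercept:
  b = (335 − 200) / (log₂ 16 − log₂ 2) = 135 / (4 − 1) = 45 ms/bit
  a = 200 − 45 × 1 = 155 ms
Then RT(4) = 155 + 45 × log₂ 4 = 155 + 45 × 2 ≈ 245.000 ms.

245 ms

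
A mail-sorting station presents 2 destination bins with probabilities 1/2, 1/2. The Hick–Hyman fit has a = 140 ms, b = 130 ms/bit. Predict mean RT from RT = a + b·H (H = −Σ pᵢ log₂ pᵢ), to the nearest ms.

270 ms

Each term −pᵢ log₂ pᵢ: 0.5·1 + 0.5·1; summed, H = 1.000 bits.
Mean RT = a + bH = 140 + 130·1.000 = 270.00 ms.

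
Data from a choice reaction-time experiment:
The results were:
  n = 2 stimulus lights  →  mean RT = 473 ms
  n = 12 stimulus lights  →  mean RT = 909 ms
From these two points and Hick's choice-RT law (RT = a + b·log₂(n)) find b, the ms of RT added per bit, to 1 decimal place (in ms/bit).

168.7 ms/bit

The slope on a log₂ axis is (909 − 473) / (3.5850 − 1) = 168.668 ms/bit.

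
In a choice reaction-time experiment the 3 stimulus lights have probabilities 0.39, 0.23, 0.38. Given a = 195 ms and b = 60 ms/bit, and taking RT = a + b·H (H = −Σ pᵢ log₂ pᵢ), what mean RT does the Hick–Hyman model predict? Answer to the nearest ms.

288 ms

H = 0.39·log₂(1/0.39) + 0.23·log₂(1/0.23) + 0.38·log₂(1/0.38) = 1.5479 bits.
RT = 195 + 60 × 1.5479 = 287.88 ms.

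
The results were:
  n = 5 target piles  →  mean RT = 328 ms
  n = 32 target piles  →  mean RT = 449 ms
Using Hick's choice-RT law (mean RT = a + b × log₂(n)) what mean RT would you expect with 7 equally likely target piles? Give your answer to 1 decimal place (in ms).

349.9 ms

RT is linear in log₂ n, so two points fix the line:
  b = (449 − 328) / (log₂ 32 − log₂ 5) = 121 / (5 − 2.3219) = 45.182 ms/bit
  a = 328 − 45.182 × 2.3219 = 223.091 ms
Then RT(7) = 223.091 + 45.182 × log₂ 7 = 223.091 + 45.182 × 2.8074 ≈ 349.932 ms.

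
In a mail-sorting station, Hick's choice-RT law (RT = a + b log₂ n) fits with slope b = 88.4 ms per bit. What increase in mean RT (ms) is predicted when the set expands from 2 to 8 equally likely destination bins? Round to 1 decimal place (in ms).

The intercept a cancels: ΔRT = b·(log₂ n₂ − log₂ n₁) = b·log₂(n₂/n₁).
log₂(8) − log₂(2) = log₂(8/2) = log₂(4) = 2.
ΔRT = 88.4 × 2.0000 = 176.800 ms.

176.8 ms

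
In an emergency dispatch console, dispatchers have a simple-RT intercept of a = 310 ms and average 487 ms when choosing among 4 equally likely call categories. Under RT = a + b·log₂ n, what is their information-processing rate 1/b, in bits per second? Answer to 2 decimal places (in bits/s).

11.30 bits/s

b = (487 − 310)/log₂ 4 = 177/2 = 88.500 ms per bit = 0.08850 s/bit; the reciprocal is 11.299 bits/s.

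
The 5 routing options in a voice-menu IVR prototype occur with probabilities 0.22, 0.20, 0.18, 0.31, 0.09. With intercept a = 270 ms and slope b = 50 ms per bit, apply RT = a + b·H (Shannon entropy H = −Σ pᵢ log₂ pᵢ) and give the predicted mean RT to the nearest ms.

381 ms

H = 0.22·log₂(1/0.22) + 0.20·log₂(1/0.20) + 0.18·log₂(1/0.18) + 0.31·log₂(1/0.31) + 0.09·log₂(1/0.09) = 2.2267 bits.
RT = 270 + 50 × 2.2267 = 381.34 ms.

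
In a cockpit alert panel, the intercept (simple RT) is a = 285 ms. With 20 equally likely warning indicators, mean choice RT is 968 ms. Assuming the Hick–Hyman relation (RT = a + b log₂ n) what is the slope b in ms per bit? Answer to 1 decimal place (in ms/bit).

158.0 ms/bit

20 alternatives carry log₂ 20 = 4.3219 bits; the choice cost is 968 − 285 = 683 ms, so b = 683/4.3219 = 158.031 ms/bit.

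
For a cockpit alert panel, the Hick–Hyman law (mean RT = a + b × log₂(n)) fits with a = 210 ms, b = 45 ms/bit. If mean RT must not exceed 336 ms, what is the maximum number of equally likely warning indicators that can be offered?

6

Set 210 + 45·log₂ n ≤ 336 → log₂ n ≤ (336 − 210)/45 = 2.8000.
So n ≤ 2^2.8000 = 6.964; the largest integer n is 6.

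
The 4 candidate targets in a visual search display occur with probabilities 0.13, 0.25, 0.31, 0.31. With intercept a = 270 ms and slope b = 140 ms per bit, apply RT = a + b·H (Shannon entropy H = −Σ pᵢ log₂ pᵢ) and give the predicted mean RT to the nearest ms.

H = 0.13·log₂(1/0.13) + 0.25·log₂(1/0.25) + 0.31·log₂(1/0.31) + 0.31·log₂(1/0.31) = 1.9302 bits.
RT = 270 + 140 × 1.9302 = 540.23 ms.

540 ms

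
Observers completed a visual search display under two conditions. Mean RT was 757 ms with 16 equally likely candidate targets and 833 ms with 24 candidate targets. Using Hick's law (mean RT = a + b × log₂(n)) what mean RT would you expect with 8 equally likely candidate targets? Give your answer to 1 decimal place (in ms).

627.1 ms

With log₂ n on the abscissa the relation is linear; from the two conditions:
  b = (833 − 757) / (log₂ 24 − log₂ 16) = 76 / (4.5850 − 4) = 129.923 ms/bit
  a = 757 − 129.923 × 4 = 237.309 ms
Then RT(8) = 237.309 + 129.923 × log₂ 8 = 237.309 + 129.923 × 3 ≈ 627.077 ms.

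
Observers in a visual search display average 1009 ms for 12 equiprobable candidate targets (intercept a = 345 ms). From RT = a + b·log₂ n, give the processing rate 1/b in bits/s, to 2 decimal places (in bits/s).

Choice component = 1009 − 345 = 664 ms over log₂(12) = 3.5850 bits.
b = 664 / 3.5850 = 185.218 ms/bit, so 1/b = 5.399 bits/s.

5.40 bits/s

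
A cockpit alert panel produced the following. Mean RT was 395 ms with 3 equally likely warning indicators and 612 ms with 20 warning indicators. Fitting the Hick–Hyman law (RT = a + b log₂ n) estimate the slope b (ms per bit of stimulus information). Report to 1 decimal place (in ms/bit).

79.3 ms/bit

Slope: b = (612 − 395) / (log₂ 20 − log₂ 3) = 217/2.7370 = 79.285 ms/bit.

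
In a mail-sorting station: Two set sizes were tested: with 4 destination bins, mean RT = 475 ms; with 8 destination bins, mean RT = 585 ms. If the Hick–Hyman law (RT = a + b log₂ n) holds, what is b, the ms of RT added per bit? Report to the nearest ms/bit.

110 ms/bit

Slope: b = (585 − 475) / (log₂ 8 − log₂ 4) = 110/1.0000 = 110 ms/bit.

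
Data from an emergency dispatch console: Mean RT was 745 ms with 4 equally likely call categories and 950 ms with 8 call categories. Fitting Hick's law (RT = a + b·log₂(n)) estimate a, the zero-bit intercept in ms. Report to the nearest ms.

The slope on a log₂ axis is (950 − 745) / (3 − 2) = 205 ms/bit.
Intercept: a = 745 − 205·log₂(4) = 335.000 ms.

335 ms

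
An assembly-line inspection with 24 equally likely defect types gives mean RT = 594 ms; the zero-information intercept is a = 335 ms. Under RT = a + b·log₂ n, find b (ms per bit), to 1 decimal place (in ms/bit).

24 alternatives carry log₂ 24 = 4.5850 bits; the choice cost is 594 − 335 = 259 ms, so b = 259/4.5850 = 56.489 ms/bit.

56.5 ms/bit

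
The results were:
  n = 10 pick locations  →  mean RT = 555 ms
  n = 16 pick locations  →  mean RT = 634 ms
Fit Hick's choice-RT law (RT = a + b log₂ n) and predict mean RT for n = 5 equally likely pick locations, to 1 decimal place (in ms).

438.5 ms

RT is linear in log₂ n, so two points fix the line:
  b = (634 − 555) / (log₂ 16 − log₂ 10) = 79 / (4 − 3.3219) = 116.507 ms/bit
  a = 555 − 116.507 × 3.3219 = 167.973 ms
Then RT(5) = 167.973 + 116.507 × log₂ 5 = 167.973 + 116.507 × 2.3219 ≈ 438.493 ms.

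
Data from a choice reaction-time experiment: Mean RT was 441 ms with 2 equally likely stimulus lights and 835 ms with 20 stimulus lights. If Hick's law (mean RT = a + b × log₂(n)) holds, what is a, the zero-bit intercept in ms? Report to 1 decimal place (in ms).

The slope on a log₂ axis is (835 − 441) / (4.3219 − 1) = 118.606 ms/bit.
a = RT₁ − b·log₂ n₁ = 441 − 118.606 × 1 = 322.394 ms.

322.4 ms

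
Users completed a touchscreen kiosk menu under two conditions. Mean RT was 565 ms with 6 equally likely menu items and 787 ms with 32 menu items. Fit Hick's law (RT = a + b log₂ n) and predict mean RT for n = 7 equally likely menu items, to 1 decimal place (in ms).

585.4 ms

Solve the two-equation system in a and b:
  b = (787 − 565) / (log₂ 32 − log₂ 6) = 222 / (5 − 2.5850) = 91.924 ms/bit
  a = 565 − 91.924 × 2.5850 = 327.380 ms
Then RT(7) = 327.380 + 91.924 × log₂ 7 = 327.380 + 91.924 × 2.8074 ≈ 585.443 ms.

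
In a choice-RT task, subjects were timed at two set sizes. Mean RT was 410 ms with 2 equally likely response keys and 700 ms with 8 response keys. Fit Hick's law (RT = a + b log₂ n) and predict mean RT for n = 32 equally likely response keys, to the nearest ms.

990 ms

With log₂ n on the abscissa the relation is linear; from the two conditions:
  b = (700 − 410) / (log₂ 8 − log₂ 2) = 290 / (3 − 1) = 145 ms/bit
  a = 410 − 145 × 1 = 265 ms
Then RT(32) = 265 + 145 × log₂ 32 = 265 + 145 × 5 ≈ 990.000 ms.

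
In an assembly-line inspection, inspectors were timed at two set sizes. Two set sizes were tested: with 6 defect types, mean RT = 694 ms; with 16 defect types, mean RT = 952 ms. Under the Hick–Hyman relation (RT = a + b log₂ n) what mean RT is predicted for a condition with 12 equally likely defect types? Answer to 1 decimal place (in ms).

876.3 ms

RT is linear in log₂ n, so two points fix the line:
  b = (952 − 694) / (log₂ 16 − log₂ 6) = 258 / (4 − 2.5850) = 182.327 ms/bit
  a = 694 − 182.327 × 2.5850 = 222.691 ms
Then RT(12) = 222.691 + 182.327 × log₂ 12 = 222.691 + 182.327 × 3.5850 ≈ 876.327 ms.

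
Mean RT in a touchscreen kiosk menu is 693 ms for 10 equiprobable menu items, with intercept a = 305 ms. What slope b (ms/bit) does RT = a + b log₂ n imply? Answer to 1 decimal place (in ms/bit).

log₂(10) = 3.3219 bits.
b = (RT − a)/log₂ n = (693 − 305) / 3.3219 = 116.800 ms/bit.

116.8 ms/bit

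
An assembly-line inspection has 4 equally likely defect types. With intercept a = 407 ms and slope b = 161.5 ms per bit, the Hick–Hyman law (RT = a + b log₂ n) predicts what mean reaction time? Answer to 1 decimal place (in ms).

730.0 ms

log₂(4) = 2 bits, so RT = 407 + 161.5 × 2 ≈ 730.000 ms.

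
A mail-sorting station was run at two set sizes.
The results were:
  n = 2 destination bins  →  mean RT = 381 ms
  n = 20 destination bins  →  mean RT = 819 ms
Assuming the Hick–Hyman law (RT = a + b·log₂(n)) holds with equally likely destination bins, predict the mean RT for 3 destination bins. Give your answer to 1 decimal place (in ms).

Solve the two-equation system in a and b:
  b = (819 − 381) / (log₂ 20 − log₂ 2) = 438 / (4.3219 − 1) = 131.851 ms/bit
  a = 381 − 131.851 × 1 = 249.149 ms
Then RT(3) = 249.149 + 131.851 × log₂ 3 = 249.149 + 131.851 × 1.5850 ≈ 458.128 ms.

458.1 ms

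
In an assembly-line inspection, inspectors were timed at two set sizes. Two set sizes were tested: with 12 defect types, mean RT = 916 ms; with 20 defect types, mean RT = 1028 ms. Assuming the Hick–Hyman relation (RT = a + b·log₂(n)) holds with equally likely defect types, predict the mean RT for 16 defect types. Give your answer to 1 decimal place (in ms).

979.1 ms

RT is linear in log₂ n, so two points fix the line:
  b = (1028 − 916) / (log₂ 20 − log₂ 12) = 112 / (4.3219 − 3.5850) = 151.975 ms/bit
  a = 916 − 151.975 × 3.5850 = 371.177 ms
Then RT(16) = 371.177 + 151.975 × log₂ 16 = 371.177 + 151.975 × 4 ≈ 979.075 ms.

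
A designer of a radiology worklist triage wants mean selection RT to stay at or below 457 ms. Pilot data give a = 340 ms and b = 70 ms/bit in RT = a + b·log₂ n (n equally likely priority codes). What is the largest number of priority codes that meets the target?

3

Information budget: (457 − 340)/70 = 1.6714 bits, so n ≤ 2^1.6714 = 3.185 → at most 3.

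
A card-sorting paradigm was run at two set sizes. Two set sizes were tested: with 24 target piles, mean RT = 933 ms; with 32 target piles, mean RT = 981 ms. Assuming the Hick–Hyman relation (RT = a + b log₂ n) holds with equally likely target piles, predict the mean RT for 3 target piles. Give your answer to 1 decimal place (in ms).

RT is linear in log₂ n, so two points fix the line:
  b = (981 − 933) / (log₂ 32 − log₂ 24) = 48 / (5 − 4.5850) = 115.652 ms/bit
  a = 933 − 115.652 × 4.5850 = 402.739 ms
Then RT(3) = 402.739 + 115.652 × log₂ 3 = 402.739 + 115.652 × 1.5850 ≈ 586.043 ms.

586.0 ms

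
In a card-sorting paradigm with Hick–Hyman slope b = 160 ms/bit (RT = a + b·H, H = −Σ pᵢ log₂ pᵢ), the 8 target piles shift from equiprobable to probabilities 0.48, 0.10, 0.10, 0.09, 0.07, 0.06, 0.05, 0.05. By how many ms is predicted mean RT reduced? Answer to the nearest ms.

The RT saving is b·ΔH. Equiprobable H₀ = log₂(8) = 3.0000 bits; with the given probabilities H = 2.4296 bits.
b·(H₀ − H) = 160 × (3.0000 − 2.4296) = 91.27 ms.

91 ms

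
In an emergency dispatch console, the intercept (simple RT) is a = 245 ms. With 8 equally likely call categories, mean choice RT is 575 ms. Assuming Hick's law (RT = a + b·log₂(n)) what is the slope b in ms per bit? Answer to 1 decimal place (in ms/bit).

log₂(8) = 3 bits.
b = (RT − a)/log₂ n = (575 − 245) / 3 = 110.000 ms/bit.

110.0 ms/bit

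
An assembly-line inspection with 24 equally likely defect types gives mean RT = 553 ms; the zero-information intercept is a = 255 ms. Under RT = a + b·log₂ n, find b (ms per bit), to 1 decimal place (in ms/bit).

65.0 ms/bit

log₂(24) = 4.5850 bits.
b = (RT − a)/log₂ n = (553 − 255) / 4.5850 = 64.995 ms/bit.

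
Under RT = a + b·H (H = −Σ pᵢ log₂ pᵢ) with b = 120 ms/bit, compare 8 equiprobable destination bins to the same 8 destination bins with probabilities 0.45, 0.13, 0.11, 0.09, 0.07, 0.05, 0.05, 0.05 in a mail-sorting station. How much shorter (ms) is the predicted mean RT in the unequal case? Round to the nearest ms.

62 ms

The RT saving is b·ΔH. Equiprobable H₀ = log₂(8) = 3.0000 bits; with the given probabilities H = 2.4808 bits.
b·(H₀ − H) = 120 × (3.0000 − 2.4808) = 62.30 ms.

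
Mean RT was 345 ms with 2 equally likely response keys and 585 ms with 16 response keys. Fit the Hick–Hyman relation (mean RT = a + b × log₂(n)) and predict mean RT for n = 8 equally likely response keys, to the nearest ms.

RT is linear in log₂ n, so two points fix the line:
  b = (585 − 345) / (log₂ 16 − log₂ 2) = 240 / (4 − 1) = 80 ms/bit
  a = 345 − 80 × 1 = 265 ms
Then RT(8) = 265 + 80 × log₂ 8 = 265 + 80 × 3 ≈ 505.000 ms.

505 ms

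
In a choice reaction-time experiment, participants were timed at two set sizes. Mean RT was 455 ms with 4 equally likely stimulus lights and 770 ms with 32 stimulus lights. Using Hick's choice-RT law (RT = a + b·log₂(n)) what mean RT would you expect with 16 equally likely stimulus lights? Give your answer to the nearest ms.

Solve the two-equation system in a and b:
  b = (770 − 455) / (log₂ 32 − log₂ 4) = 315 / (5 − 2) = 105 ms/bit
  a = 455 − 105 × 2 = 245 ms
Then RT(16) = 245 + 105 × log₂ 16 = 245 + 105 × 4 ≈ 665.000 ms.

665 ms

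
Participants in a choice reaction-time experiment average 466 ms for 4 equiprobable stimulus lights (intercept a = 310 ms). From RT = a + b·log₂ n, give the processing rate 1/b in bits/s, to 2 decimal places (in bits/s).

12.82 bits/s

Choice component = 466 − 310 = 156 ms over log₂(4) = 2 bits.
b = 156 / 2 = 78.000 ms/bit, so 1/b = 12.821 bits/s.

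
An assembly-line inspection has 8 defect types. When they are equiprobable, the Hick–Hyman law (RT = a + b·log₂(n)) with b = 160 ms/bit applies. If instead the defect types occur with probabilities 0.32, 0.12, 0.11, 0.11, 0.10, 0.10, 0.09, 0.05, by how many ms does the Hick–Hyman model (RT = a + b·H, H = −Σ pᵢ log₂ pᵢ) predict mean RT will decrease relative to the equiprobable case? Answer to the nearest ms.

Equiprobable entropy H₀ = log₂ 8 = 3.0000 bits.
Skewed entropy H = −Σ pᵢ log₂ pᵢ = 2.7868 bits.
ΔRT = b·(H₀ − H) = 160 × 0.2132 = 34.11 ms.

34 ms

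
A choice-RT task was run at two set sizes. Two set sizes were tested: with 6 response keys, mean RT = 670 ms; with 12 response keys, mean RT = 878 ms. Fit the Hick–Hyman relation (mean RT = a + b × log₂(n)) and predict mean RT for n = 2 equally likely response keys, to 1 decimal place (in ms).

340.3 ms

RT is linear in log₂ n, so two points fix the line:
  b = (878 − 670) / (log₂ 12 − log₂ 6) = 208 / (3.5850 − 2.5850) = 208.000 ms/bit
  a = 670 − 208.000 × 2.5850 = 132.328 ms
Then RT(2) = 132.328 + 208.000 × log₂ 2 = 132.328 + 208.000 × 1 ≈ 340.328 ms.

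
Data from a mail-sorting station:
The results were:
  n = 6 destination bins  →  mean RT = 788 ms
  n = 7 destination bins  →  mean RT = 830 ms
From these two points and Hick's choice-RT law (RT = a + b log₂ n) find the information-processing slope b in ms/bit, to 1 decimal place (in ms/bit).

Slope: b = (830 − 788) / (log₂ 7 − log₂ 6) = 42/0.2224 = 188.855 ms/bit.

188.9 ms/bit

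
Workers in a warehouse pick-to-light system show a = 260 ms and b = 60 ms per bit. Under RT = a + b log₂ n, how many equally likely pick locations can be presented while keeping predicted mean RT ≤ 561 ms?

32

Information budget: (561 − 260)/60 = 5.0167 bits, so n ≤ 2^5.0167 = 32.372 → at most 32.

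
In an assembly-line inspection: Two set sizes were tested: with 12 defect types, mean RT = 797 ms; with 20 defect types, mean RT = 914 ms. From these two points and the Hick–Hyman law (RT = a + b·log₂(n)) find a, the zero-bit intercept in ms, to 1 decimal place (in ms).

The slope on a log₂ axis is (914 − 797) / (4.3219 − 3.5850) = 158.759 ms/bit.
Intercept: a = 797 − 158.759·log₂(12) = 227.855 ms.

227.9 ms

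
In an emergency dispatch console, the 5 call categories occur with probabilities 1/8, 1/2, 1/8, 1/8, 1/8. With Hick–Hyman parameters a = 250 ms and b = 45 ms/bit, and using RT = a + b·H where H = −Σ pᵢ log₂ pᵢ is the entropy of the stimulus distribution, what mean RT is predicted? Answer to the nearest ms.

H = −Σ pᵢ log₂ pᵢ = 0.125·3 + 0.5·1 + 0.125·3 + 0.125·3 + 0.125·3 = 2.000 bits.
RT = 250 + 45 × 2.000 = 340.00 ms.

340 ms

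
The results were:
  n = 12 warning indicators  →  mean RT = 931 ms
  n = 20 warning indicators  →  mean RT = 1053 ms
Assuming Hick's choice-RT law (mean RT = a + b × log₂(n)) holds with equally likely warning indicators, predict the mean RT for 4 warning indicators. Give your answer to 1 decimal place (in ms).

Fit slope and intercept:
  b = (1053 − 931) / (log₂ 20 − log₂ 12) = 122 / (4.3219 − 3.5850) = 165.544 ms/bit
  a = 931 − 165.544 × 3.5850 = 337.532 ms
Then RT(4) = 337.532 + 165.544 × log₂ 4 = 337.532 + 165.544 × 2 ≈ 668.619 ms.

668.6 ms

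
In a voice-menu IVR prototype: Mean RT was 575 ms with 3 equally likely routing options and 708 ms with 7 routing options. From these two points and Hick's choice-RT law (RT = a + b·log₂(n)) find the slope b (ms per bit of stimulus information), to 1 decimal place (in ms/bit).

108.8 ms/bit

b = (RT₂ − RT₁)/(log₂ n₂ − log₂ n₁) = (708 − 575)/(2.8074 − 1.5850) = 108.803 ms/bit.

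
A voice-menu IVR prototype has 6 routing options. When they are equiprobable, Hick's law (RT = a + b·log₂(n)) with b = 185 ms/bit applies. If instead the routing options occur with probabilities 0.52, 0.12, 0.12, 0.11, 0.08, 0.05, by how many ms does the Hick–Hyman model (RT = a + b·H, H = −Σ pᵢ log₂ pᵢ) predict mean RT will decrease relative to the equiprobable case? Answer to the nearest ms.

93 ms

The RT saving is b·ΔH. Equiprobable H₀ = log₂(6) = 2.5850 bits; with the given probabilities H = 2.0826 bits.
b·(H₀ − H) = 185 × (2.5850 − 2.0826) = 92.94 ms.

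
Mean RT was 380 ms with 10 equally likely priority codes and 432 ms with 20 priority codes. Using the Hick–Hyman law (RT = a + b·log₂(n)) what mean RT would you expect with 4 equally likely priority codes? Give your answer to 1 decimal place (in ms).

311.3 ms

Fit slope and intercept:
  b = (432 − 380) / (log₂ 20 − log₂ 10) = 52 / (4.3219 − 3.3219) = 52.000 ms/bit
  a = 380 − 52.000 × 3.3219 = 207.260 ms
Then RT(4) = 207.260 + 52.000 × log₂ 4 = 207.260 + 52.000 × 2 ≈ 311.260 ms.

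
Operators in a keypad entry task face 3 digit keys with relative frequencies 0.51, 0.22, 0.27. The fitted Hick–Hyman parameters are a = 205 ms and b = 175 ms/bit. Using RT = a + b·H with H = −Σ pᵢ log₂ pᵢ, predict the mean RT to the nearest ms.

Entropy contributions −pᵢ log₂ pᵢ: 0.4954, 0.4806, 0.5100; sum H = 1.4860 bits.
RT = a + bH = 205 + 175·1.4860 = 465.05 ms.

465 ms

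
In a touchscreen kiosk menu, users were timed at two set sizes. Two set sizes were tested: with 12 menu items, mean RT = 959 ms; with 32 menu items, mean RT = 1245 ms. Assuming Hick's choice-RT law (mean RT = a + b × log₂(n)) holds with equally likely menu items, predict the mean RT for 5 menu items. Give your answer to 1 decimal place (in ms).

With log₂ n on the abscissa the relation is linear; from the two conditions:
  b = (1245 − 959) / (log₂ 32 − log₂ 12) = 286 / (5 − 3.5850) = 202.115 ms/bit
  a = 959 − 202.115 × 3.5850 = 234.426 ms
Then RT(5) = 234.426 + 202.115 × log₂ 5 = 234.426 + 202.115 × 2.3219 ≈ 703.722 ms.

703.7 ms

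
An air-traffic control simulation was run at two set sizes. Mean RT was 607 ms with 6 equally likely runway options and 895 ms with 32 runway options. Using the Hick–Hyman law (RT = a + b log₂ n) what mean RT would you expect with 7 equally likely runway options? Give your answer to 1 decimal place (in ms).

Solve the two-equation system in a and b:
  b = (895 − 607) / (log₂ 32 − log₂ 6) = 288 / (5 − 2.5850) = 119.253 ms/bit
  a = 607 − 119.253 × 2.5850 = 298.736 ms
Then RT(7) = 298.736 + 119.253 × log₂ 7 = 298.736 + 119.253 × 2.8074 ≈ 633.521 ms.

633.5 ms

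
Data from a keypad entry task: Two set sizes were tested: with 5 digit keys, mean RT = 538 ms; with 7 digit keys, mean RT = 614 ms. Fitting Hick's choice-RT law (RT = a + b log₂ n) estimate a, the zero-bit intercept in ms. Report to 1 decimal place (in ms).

The slope on a log₂ axis is (614 − 538) / (2.8074 − 2.3219) = 156.563 ms/bit.
Intercept: a = 538 − 156.563·log₂(5) = 174.471 ms.

174.5 ms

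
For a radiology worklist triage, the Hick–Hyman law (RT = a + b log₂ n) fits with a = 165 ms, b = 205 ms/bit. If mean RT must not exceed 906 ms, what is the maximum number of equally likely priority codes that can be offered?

12

Set 165 + 205·log₂ n ≤ 906 → log₂ n ≤ (906 − 165)/205 = 3.6146.
So n ≤ 2^3.6146 = 12.249; the largest integer n is 12.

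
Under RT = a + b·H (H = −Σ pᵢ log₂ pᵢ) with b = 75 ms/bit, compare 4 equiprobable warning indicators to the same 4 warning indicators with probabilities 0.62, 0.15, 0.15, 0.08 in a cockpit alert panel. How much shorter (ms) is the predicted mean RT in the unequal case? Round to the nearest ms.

The RT saving is b·ΔH. Equiprobable H₀ = log₂(4) = 2.0000 bits; with the given probabilities H = 1.5402 bits.
b·(H₀ − H) = 75 × (2.0000 − 1.5402) = 34.49 ms.

34 ms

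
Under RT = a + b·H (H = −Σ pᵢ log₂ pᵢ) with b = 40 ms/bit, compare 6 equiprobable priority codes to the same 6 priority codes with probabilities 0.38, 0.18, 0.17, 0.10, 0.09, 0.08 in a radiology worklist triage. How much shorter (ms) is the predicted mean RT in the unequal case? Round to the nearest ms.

10 ms

The RT saving is b·ΔH. Equiprobable H₀ = log₂(6) = 2.5850 bits; with the given probabilities H = 2.3467 bits.
b·(H₀ − H) = 40 × (2.5850 − 2.3467) = 9.53 ms.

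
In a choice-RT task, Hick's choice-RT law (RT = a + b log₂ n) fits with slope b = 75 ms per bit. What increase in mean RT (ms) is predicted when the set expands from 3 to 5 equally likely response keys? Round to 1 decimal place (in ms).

55.3 ms

Only the slope matters, since a is common to both: ΔRT = b·log₂(n₂/n₁).
log₂(5) − log₂(3) = 2.3219 − 1.5850 = 0.7370.
ΔRT = 75 × 0.7370 = 55.272 ms.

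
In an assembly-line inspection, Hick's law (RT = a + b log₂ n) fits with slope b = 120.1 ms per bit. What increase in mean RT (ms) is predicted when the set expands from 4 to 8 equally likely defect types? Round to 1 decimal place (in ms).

Only the slope matters, since a is common to both: ΔRT = b·log₂(n₂/n₁).
log₂(8) − log₂(4) = log₂(8/4) = log₂(2) = 1.
ΔRT = 120.1 × 1.0000 = 120.100 ms.

120.1 ms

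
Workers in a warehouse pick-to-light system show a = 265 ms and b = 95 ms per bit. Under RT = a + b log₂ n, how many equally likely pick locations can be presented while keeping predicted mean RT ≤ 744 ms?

32

Information budget: (744 − 265)/95 = 5.0421 bits, so n ≤ 2^5.0421 = 32.948 → at most 32.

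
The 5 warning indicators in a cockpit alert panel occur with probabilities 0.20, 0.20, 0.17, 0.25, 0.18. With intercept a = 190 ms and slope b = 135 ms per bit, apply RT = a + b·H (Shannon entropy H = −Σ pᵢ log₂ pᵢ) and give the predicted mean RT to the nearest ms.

502 ms

H = 0.20·log₂(1/0.20) + 0.20·log₂(1/0.20) + 0.17·log₂(1/0.17) + 0.25·log₂(1/0.25) + 0.18·log₂(1/0.18) = 2.3087 bits.
RT = 190 + 135 × 2.3087 = 501.67 ms.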